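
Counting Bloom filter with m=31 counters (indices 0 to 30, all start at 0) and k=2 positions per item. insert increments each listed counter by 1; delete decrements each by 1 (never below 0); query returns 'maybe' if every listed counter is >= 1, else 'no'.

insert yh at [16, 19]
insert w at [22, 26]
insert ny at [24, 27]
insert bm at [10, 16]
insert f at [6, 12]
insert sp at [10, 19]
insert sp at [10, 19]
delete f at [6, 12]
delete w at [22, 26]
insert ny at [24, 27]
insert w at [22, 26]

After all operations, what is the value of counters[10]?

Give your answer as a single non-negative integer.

Step 1: insert yh at [16, 19] -> counters=[0,0,0,0,0,0,0,0,0,0,0,0,0,0,0,0,1,0,0,1,0,0,0,0,0,0,0,0,0,0,0]
Step 2: insert w at [22, 26] -> counters=[0,0,0,0,0,0,0,0,0,0,0,0,0,0,0,0,1,0,0,1,0,0,1,0,0,0,1,0,0,0,0]
Step 3: insert ny at [24, 27] -> counters=[0,0,0,0,0,0,0,0,0,0,0,0,0,0,0,0,1,0,0,1,0,0,1,0,1,0,1,1,0,0,0]
Step 4: insert bm at [10, 16] -> counters=[0,0,0,0,0,0,0,0,0,0,1,0,0,0,0,0,2,0,0,1,0,0,1,0,1,0,1,1,0,0,0]
Step 5: insert f at [6, 12] -> counters=[0,0,0,0,0,0,1,0,0,0,1,0,1,0,0,0,2,0,0,1,0,0,1,0,1,0,1,1,0,0,0]
Step 6: insert sp at [10, 19] -> counters=[0,0,0,0,0,0,1,0,0,0,2,0,1,0,0,0,2,0,0,2,0,0,1,0,1,0,1,1,0,0,0]
Step 7: insert sp at [10, 19] -> counters=[0,0,0,0,0,0,1,0,0,0,3,0,1,0,0,0,2,0,0,3,0,0,1,0,1,0,1,1,0,0,0]
Step 8: delete f at [6, 12] -> counters=[0,0,0,0,0,0,0,0,0,0,3,0,0,0,0,0,2,0,0,3,0,0,1,0,1,0,1,1,0,0,0]
Step 9: delete w at [22, 26] -> counters=[0,0,0,0,0,0,0,0,0,0,3,0,0,0,0,0,2,0,0,3,0,0,0,0,1,0,0,1,0,0,0]
Step 10: insert ny at [24, 27] -> counters=[0,0,0,0,0,0,0,0,0,0,3,0,0,0,0,0,2,0,0,3,0,0,0,0,2,0,0,2,0,0,0]
Step 11: insert w at [22, 26] -> counters=[0,0,0,0,0,0,0,0,0,0,3,0,0,0,0,0,2,0,0,3,0,0,1,0,2,0,1,2,0,0,0]
Final counters=[0,0,0,0,0,0,0,0,0,0,3,0,0,0,0,0,2,0,0,3,0,0,1,0,2,0,1,2,0,0,0] -> counters[10]=3

Answer: 3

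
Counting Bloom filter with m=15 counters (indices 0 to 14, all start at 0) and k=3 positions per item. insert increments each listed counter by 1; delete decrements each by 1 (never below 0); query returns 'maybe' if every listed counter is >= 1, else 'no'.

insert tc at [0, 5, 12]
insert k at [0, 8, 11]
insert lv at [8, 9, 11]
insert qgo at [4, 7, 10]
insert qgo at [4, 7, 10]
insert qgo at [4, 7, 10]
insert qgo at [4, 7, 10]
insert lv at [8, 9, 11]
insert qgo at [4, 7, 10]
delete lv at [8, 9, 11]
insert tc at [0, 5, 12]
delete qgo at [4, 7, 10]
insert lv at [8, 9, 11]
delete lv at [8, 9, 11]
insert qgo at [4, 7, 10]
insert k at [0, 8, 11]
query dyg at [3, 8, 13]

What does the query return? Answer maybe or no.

Step 1: insert tc at [0, 5, 12] -> counters=[1,0,0,0,0,1,0,0,0,0,0,0,1,0,0]
Step 2: insert k at [0, 8, 11] -> counters=[2,0,0,0,0,1,0,0,1,0,0,1,1,0,0]
Step 3: insert lv at [8, 9, 11] -> counters=[2,0,0,0,0,1,0,0,2,1,0,2,1,0,0]
Step 4: insert qgo at [4, 7, 10] -> counters=[2,0,0,0,1,1,0,1,2,1,1,2,1,0,0]
Step 5: insert qgo at [4, 7, 10] -> counters=[2,0,0,0,2,1,0,2,2,1,2,2,1,0,0]
Step 6: insert qgo at [4, 7, 10] -> counters=[2,0,0,0,3,1,0,3,2,1,3,2,1,0,0]
Step 7: insert qgo at [4, 7, 10] -> counters=[2,0,0,0,4,1,0,4,2,1,4,2,1,0,0]
Step 8: insert lv at [8, 9, 11] -> counters=[2,0,0,0,4,1,0,4,3,2,4,3,1,0,0]
Step 9: insert qgo at [4, 7, 10] -> counters=[2,0,0,0,5,1,0,5,3,2,5,3,1,0,0]
Step 10: delete lv at [8, 9, 11] -> counters=[2,0,0,0,5,1,0,5,2,1,5,2,1,0,0]
Step 11: insert tc at [0, 5, 12] -> counters=[3,0,0,0,5,2,0,5,2,1,5,2,2,0,0]
Step 12: delete qgo at [4, 7, 10] -> counters=[3,0,0,0,4,2,0,4,2,1,4,2,2,0,0]
Step 13: insert lv at [8, 9, 11] -> counters=[3,0,0,0,4,2,0,4,3,2,4,3,2,0,0]
Step 14: delete lv at [8, 9, 11] -> counters=[3,0,0,0,4,2,0,4,2,1,4,2,2,0,0]
Step 15: insert qgo at [4, 7, 10] -> counters=[3,0,0,0,5,2,0,5,2,1,5,2,2,0,0]
Step 16: insert k at [0, 8, 11] -> counters=[4,0,0,0,5,2,0,5,3,1,5,3,2,0,0]
Query dyg: check counters[3]=0 counters[8]=3 counters[13]=0 -> no

Answer: no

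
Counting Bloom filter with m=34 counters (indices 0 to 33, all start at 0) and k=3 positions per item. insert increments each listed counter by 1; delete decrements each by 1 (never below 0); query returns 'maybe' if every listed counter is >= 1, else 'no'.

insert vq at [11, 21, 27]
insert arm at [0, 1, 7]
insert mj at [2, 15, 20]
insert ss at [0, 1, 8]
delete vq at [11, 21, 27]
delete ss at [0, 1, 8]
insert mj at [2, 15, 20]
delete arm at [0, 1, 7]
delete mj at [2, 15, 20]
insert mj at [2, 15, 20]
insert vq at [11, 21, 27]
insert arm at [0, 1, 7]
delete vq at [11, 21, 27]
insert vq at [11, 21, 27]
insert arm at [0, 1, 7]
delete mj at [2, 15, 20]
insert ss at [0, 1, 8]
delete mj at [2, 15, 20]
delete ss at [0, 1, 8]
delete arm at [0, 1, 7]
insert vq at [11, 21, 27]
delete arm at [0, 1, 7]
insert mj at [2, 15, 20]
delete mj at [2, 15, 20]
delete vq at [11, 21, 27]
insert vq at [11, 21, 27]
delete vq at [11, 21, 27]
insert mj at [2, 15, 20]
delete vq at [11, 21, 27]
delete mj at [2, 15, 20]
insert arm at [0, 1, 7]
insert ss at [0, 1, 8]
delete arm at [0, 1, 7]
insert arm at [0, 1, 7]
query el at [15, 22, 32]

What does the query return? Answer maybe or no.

Answer: no

Derivation:
Step 1: insert vq at [11, 21, 27] -> counters=[0,0,0,0,0,0,0,0,0,0,0,1,0,0,0,0,0,0,0,0,0,1,0,0,0,0,0,1,0,0,0,0,0,0]
Step 2: insert arm at [0, 1, 7] -> counters=[1,1,0,0,0,0,0,1,0,0,0,1,0,0,0,0,0,0,0,0,0,1,0,0,0,0,0,1,0,0,0,0,0,0]
Step 3: insert mj at [2, 15, 20] -> counters=[1,1,1,0,0,0,0,1,0,0,0,1,0,0,0,1,0,0,0,0,1,1,0,0,0,0,0,1,0,0,0,0,0,0]
Step 4: insert ss at [0, 1, 8] -> counters=[2,2,1,0,0,0,0,1,1,0,0,1,0,0,0,1,0,0,0,0,1,1,0,0,0,0,0,1,0,0,0,0,0,0]
Step 5: delete vq at [11, 21, 27] -> counters=[2,2,1,0,0,0,0,1,1,0,0,0,0,0,0,1,0,0,0,0,1,0,0,0,0,0,0,0,0,0,0,0,0,0]
Step 6: delete ss at [0, 1, 8] -> counters=[1,1,1,0,0,0,0,1,0,0,0,0,0,0,0,1,0,0,0,0,1,0,0,0,0,0,0,0,0,0,0,0,0,0]
Step 7: insert mj at [2, 15, 20] -> counters=[1,1,2,0,0,0,0,1,0,0,0,0,0,0,0,2,0,0,0,0,2,0,0,0,0,0,0,0,0,0,0,0,0,0]
Step 8: delete arm at [0, 1, 7] -> counters=[0,0,2,0,0,0,0,0,0,0,0,0,0,0,0,2,0,0,0,0,2,0,0,0,0,0,0,0,0,0,0,0,0,0]
Step 9: delete mj at [2, 15, 20] -> counters=[0,0,1,0,0,0,0,0,0,0,0,0,0,0,0,1,0,0,0,0,1,0,0,0,0,0,0,0,0,0,0,0,0,0]
Step 10: insert mj at [2, 15, 20] -> counters=[0,0,2,0,0,0,0,0,0,0,0,0,0,0,0,2,0,0,0,0,2,0,0,0,0,0,0,0,0,0,0,0,0,0]
Step 11: insert vq at [11, 21, 27] -> counters=[0,0,2,0,0,0,0,0,0,0,0,1,0,0,0,2,0,0,0,0,2,1,0,0,0,0,0,1,0,0,0,0,0,0]
Step 12: insert arm at [0, 1, 7] -> counters=[1,1,2,0,0,0,0,1,0,0,0,1,0,0,0,2,0,0,0,0,2,1,0,0,0,0,0,1,0,0,0,0,0,0]
Step 13: delete vq at [11, 21, 27] -> counters=[1,1,2,0,0,0,0,1,0,0,0,0,0,0,0,2,0,0,0,0,2,0,0,0,0,0,0,0,0,0,0,0,0,0]
Step 14: insert vq at [11, 21, 27] -> counters=[1,1,2,0,0,0,0,1,0,0,0,1,0,0,0,2,0,0,0,0,2,1,0,0,0,0,0,1,0,0,0,0,0,0]
Step 15: insert arm at [0, 1, 7] -> counters=[2,2,2,0,0,0,0,2,0,0,0,1,0,0,0,2,0,0,0,0,2,1,0,0,0,0,0,1,0,0,0,0,0,0]
Step 16: delete mj at [2, 15, 20] -> counters=[2,2,1,0,0,0,0,2,0,0,0,1,0,0,0,1,0,0,0,0,1,1,0,0,0,0,0,1,0,0,0,0,0,0]
Step 17: insert ss at [0, 1, 8] -> counters=[3,3,1,0,0,0,0,2,1,0,0,1,0,0,0,1,0,0,0,0,1,1,0,0,0,0,0,1,0,0,0,0,0,0]
Step 18: delete mj at [2, 15, 20] -> counters=[3,3,0,0,0,0,0,2,1,0,0,1,0,0,0,0,0,0,0,0,0,1,0,0,0,0,0,1,0,0,0,0,0,0]
Step 19: delete ss at [0, 1, 8] -> counters=[2,2,0,0,0,0,0,2,0,0,0,1,0,0,0,0,0,0,0,0,0,1,0,0,0,0,0,1,0,0,0,0,0,0]
Step 20: delete arm at [0, 1, 7] -> counters=[1,1,0,0,0,0,0,1,0,0,0,1,0,0,0,0,0,0,0,0,0,1,0,0,0,0,0,1,0,0,0,0,0,0]
Step 21: insert vq at [11, 21, 27] -> counters=[1,1,0,0,0,0,0,1,0,0,0,2,0,0,0,0,0,0,0,0,0,2,0,0,0,0,0,2,0,0,0,0,0,0]
Step 22: delete arm at [0, 1, 7] -> counters=[0,0,0,0,0,0,0,0,0,0,0,2,0,0,0,0,0,0,0,0,0,2,0,0,0,0,0,2,0,0,0,0,0,0]
Step 23: insert mj at [2, 15, 20] -> counters=[0,0,1,0,0,0,0,0,0,0,0,2,0,0,0,1,0,0,0,0,1,2,0,0,0,0,0,2,0,0,0,0,0,0]
Step 24: delete mj at [2, 15, 20] -> counters=[0,0,0,0,0,0,0,0,0,0,0,2,0,0,0,0,0,0,0,0,0,2,0,0,0,0,0,2,0,0,0,0,0,0]
Step 25: delete vq at [11, 21, 27] -> counters=[0,0,0,0,0,0,0,0,0,0,0,1,0,0,0,0,0,0,0,0,0,1,0,0,0,0,0,1,0,0,0,0,0,0]
Step 26: insert vq at [11, 21, 27] -> counters=[0,0,0,0,0,0,0,0,0,0,0,2,0,0,0,0,0,0,0,0,0,2,0,0,0,0,0,2,0,0,0,0,0,0]
Step 27: delete vq at [11, 21, 27] -> counters=[0,0,0,0,0,0,0,0,0,0,0,1,0,0,0,0,0,0,0,0,0,1,0,0,0,0,0,1,0,0,0,0,0,0]
Step 28: insert mj at [2, 15, 20] -> counters=[0,0,1,0,0,0,0,0,0,0,0,1,0,0,0,1,0,0,0,0,1,1,0,0,0,0,0,1,0,0,0,0,0,0]
Step 29: delete vq at [11, 21, 27] -> counters=[0,0,1,0,0,0,0,0,0,0,0,0,0,0,0,1,0,0,0,0,1,0,0,0,0,0,0,0,0,0,0,0,0,0]
Step 30: delete mj at [2, 15, 20] -> counters=[0,0,0,0,0,0,0,0,0,0,0,0,0,0,0,0,0,0,0,0,0,0,0,0,0,0,0,0,0,0,0,0,0,0]
Step 31: insert arm at [0, 1, 7] -> counters=[1,1,0,0,0,0,0,1,0,0,0,0,0,0,0,0,0,0,0,0,0,0,0,0,0,0,0,0,0,0,0,0,0,0]
Step 32: insert ss at [0, 1, 8] -> counters=[2,2,0,0,0,0,0,1,1,0,0,0,0,0,0,0,0,0,0,0,0,0,0,0,0,0,0,0,0,0,0,0,0,0]
Step 33: delete arm at [0, 1, 7] -> counters=[1,1,0,0,0,0,0,0,1,0,0,0,0,0,0,0,0,0,0,0,0,0,0,0,0,0,0,0,0,0,0,0,0,0]
Step 34: insert arm at [0, 1, 7] -> counters=[2,2,0,0,0,0,0,1,1,0,0,0,0,0,0,0,0,0,0,0,0,0,0,0,0,0,0,0,0,0,0,0,0,0]
Query el: check counters[15]=0 counters[22]=0 counters[32]=0 -> no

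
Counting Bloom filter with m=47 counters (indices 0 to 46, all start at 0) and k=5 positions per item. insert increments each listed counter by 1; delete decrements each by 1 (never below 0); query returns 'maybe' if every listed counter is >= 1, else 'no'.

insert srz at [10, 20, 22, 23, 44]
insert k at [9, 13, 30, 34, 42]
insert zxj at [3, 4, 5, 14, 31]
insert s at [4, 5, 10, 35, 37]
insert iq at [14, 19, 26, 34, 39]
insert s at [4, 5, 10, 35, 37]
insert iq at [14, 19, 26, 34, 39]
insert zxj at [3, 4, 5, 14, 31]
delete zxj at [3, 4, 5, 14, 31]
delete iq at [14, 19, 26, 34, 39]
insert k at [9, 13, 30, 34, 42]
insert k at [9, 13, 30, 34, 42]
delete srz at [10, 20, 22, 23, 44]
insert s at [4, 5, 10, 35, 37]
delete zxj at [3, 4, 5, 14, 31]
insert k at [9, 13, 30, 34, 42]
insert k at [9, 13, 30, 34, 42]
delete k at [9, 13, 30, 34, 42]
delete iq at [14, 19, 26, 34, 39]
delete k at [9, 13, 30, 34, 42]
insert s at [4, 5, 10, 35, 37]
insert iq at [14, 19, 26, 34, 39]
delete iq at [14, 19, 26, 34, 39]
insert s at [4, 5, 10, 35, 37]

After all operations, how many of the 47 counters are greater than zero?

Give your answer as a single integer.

Answer: 10

Derivation:
Step 1: insert srz at [10, 20, 22, 23, 44] -> counters=[0,0,0,0,0,0,0,0,0,0,1,0,0,0,0,0,0,0,0,0,1,0,1,1,0,0,0,0,0,0,0,0,0,0,0,0,0,0,0,0,0,0,0,0,1,0,0]
Step 2: insert k at [9, 13, 30, 34, 42] -> counters=[0,0,0,0,0,0,0,0,0,1,1,0,0,1,0,0,0,0,0,0,1,0,1,1,0,0,0,0,0,0,1,0,0,0,1,0,0,0,0,0,0,0,1,0,1,0,0]
Step 3: insert zxj at [3, 4, 5, 14, 31] -> counters=[0,0,0,1,1,1,0,0,0,1,1,0,0,1,1,0,0,0,0,0,1,0,1,1,0,0,0,0,0,0,1,1,0,0,1,0,0,0,0,0,0,0,1,0,1,0,0]
Step 4: insert s at [4, 5, 10, 35, 37] -> counters=[0,0,0,1,2,2,0,0,0,1,2,0,0,1,1,0,0,0,0,0,1,0,1,1,0,0,0,0,0,0,1,1,0,0,1,1,0,1,0,0,0,0,1,0,1,0,0]
Step 5: insert iq at [14, 19, 26, 34, 39] -> counters=[0,0,0,1,2,2,0,0,0,1,2,0,0,1,2,0,0,0,0,1,1,0,1,1,0,0,1,0,0,0,1,1,0,0,2,1,0,1,0,1,0,0,1,0,1,0,0]
Step 6: insert s at [4, 5, 10, 35, 37] -> counters=[0,0,0,1,3,3,0,0,0,1,3,0,0,1,2,0,0,0,0,1,1,0,1,1,0,0,1,0,0,0,1,1,0,0,2,2,0,2,0,1,0,0,1,0,1,0,0]
Step 7: insert iq at [14, 19, 26, 34, 39] -> counters=[0,0,0,1,3,3,0,0,0,1,3,0,0,1,3,0,0,0,0,2,1,0,1,1,0,0,2,0,0,0,1,1,0,0,3,2,0,2,0,2,0,0,1,0,1,0,0]
Step 8: insert zxj at [3, 4, 5, 14, 31] -> counters=[0,0,0,2,4,4,0,0,0,1,3,0,0,1,4,0,0,0,0,2,1,0,1,1,0,0,2,0,0,0,1,2,0,0,3,2,0,2,0,2,0,0,1,0,1,0,0]
Step 9: delete zxj at [3, 4, 5, 14, 31] -> counters=[0,0,0,1,3,3,0,0,0,1,3,0,0,1,3,0,0,0,0,2,1,0,1,1,0,0,2,0,0,0,1,1,0,0,3,2,0,2,0,2,0,0,1,0,1,0,0]
Step 10: delete iq at [14, 19, 26, 34, 39] -> counters=[0,0,0,1,3,3,0,0,0,1,3,0,0,1,2,0,0,0,0,1,1,0,1,1,0,0,1,0,0,0,1,1,0,0,2,2,0,2,0,1,0,0,1,0,1,0,0]
Step 11: insert k at [9, 13, 30, 34, 42] -> counters=[0,0,0,1,3,3,0,0,0,2,3,0,0,2,2,0,0,0,0,1,1,0,1,1,0,0,1,0,0,0,2,1,0,0,3,2,0,2,0,1,0,0,2,0,1,0,0]
Step 12: insert k at [9, 13, 30, 34, 42] -> counters=[0,0,0,1,3,3,0,0,0,3,3,0,0,3,2,0,0,0,0,1,1,0,1,1,0,0,1,0,0,0,3,1,0,0,4,2,0,2,0,1,0,0,3,0,1,0,0]
Step 13: delete srz at [10, 20, 22, 23, 44] -> counters=[0,0,0,1,3,3,0,0,0,3,2,0,0,3,2,0,0,0,0,1,0,0,0,0,0,0,1,0,0,0,3,1,0,0,4,2,0,2,0,1,0,0,3,0,0,0,0]
Step 14: insert s at [4, 5, 10, 35, 37] -> counters=[0,0,0,1,4,4,0,0,0,3,3,0,0,3,2,0,0,0,0,1,0,0,0,0,0,0,1,0,0,0,3,1,0,0,4,3,0,3,0,1,0,0,3,0,0,0,0]
Step 15: delete zxj at [3, 4, 5, 14, 31] -> counters=[0,0,0,0,3,3,0,0,0,3,3,0,0,3,1,0,0,0,0,1,0,0,0,0,0,0,1,0,0,0,3,0,0,0,4,3,0,3,0,1,0,0,3,0,0,0,0]
Step 16: insert k at [9, 13, 30, 34, 42] -> counters=[0,0,0,0,3,3,0,0,0,4,3,0,0,4,1,0,0,0,0,1,0,0,0,0,0,0,1,0,0,0,4,0,0,0,5,3,0,3,0,1,0,0,4,0,0,0,0]
Step 17: insert k at [9, 13, 30, 34, 42] -> counters=[0,0,0,0,3,3,0,0,0,5,3,0,0,5,1,0,0,0,0,1,0,0,0,0,0,0,1,0,0,0,5,0,0,0,6,3,0,3,0,1,0,0,5,0,0,0,0]
Step 18: delete k at [9, 13, 30, 34, 42] -> counters=[0,0,0,0,3,3,0,0,0,4,3,0,0,4,1,0,0,0,0,1,0,0,0,0,0,0,1,0,0,0,4,0,0,0,5,3,0,3,0,1,0,0,4,0,0,0,0]
Step 19: delete iq at [14, 19, 26, 34, 39] -> counters=[0,0,0,0,3,3,0,0,0,4,3,0,0,4,0,0,0,0,0,0,0,0,0,0,0,0,0,0,0,0,4,0,0,0,4,3,0,3,0,0,0,0,4,0,0,0,0]
Step 20: delete k at [9, 13, 30, 34, 42] -> counters=[0,0,0,0,3,3,0,0,0,3,3,0,0,3,0,0,0,0,0,0,0,0,0,0,0,0,0,0,0,0,3,0,0,0,3,3,0,3,0,0,0,0,3,0,0,0,0]
Step 21: insert s at [4, 5, 10, 35, 37] -> counters=[0,0,0,0,4,4,0,0,0,3,4,0,0,3,0,0,0,0,0,0,0,0,0,0,0,0,0,0,0,0,3,0,0,0,3,4,0,4,0,0,0,0,3,0,0,0,0]
Step 22: insert iq at [14, 19, 26, 34, 39] -> counters=[0,0,0,0,4,4,0,0,0,3,4,0,0,3,1,0,0,0,0,1,0,0,0,0,0,0,1,0,0,0,3,0,0,0,4,4,0,4,0,1,0,0,3,0,0,0,0]
Step 23: delete iq at [14, 19, 26, 34, 39] -> counters=[0,0,0,0,4,4,0,0,0,3,4,0,0,3,0,0,0,0,0,0,0,0,0,0,0,0,0,0,0,0,3,0,0,0,3,4,0,4,0,0,0,0,3,0,0,0,0]
Step 24: insert s at [4, 5, 10, 35, 37] -> counters=[0,0,0,0,5,5,0,0,0,3,5,0,0,3,0,0,0,0,0,0,0,0,0,0,0,0,0,0,0,0,3,0,0,0,3,5,0,5,0,0,0,0,3,0,0,0,0]
Final counters=[0,0,0,0,5,5,0,0,0,3,5,0,0,3,0,0,0,0,0,0,0,0,0,0,0,0,0,0,0,0,3,0,0,0,3,5,0,5,0,0,0,0,3,0,0,0,0] -> 10 nonzero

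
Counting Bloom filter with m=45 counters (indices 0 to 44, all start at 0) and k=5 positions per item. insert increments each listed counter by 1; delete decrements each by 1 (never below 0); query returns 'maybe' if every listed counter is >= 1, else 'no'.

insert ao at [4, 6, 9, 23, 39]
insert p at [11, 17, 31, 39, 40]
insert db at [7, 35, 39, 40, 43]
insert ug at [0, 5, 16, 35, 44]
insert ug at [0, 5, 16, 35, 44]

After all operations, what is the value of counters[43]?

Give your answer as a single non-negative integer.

Step 1: insert ao at [4, 6, 9, 23, 39] -> counters=[0,0,0,0,1,0,1,0,0,1,0,0,0,0,0,0,0,0,0,0,0,0,0,1,0,0,0,0,0,0,0,0,0,0,0,0,0,0,0,1,0,0,0,0,0]
Step 2: insert p at [11, 17, 31, 39, 40] -> counters=[0,0,0,0,1,0,1,0,0,1,0,1,0,0,0,0,0,1,0,0,0,0,0,1,0,0,0,0,0,0,0,1,0,0,0,0,0,0,0,2,1,0,0,0,0]
Step 3: insert db at [7, 35, 39, 40, 43] -> counters=[0,0,0,0,1,0,1,1,0,1,0,1,0,0,0,0,0,1,0,0,0,0,0,1,0,0,0,0,0,0,0,1,0,0,0,1,0,0,0,3,2,0,0,1,0]
Step 4: insert ug at [0, 5, 16, 35, 44] -> counters=[1,0,0,0,1,1,1,1,0,1,0,1,0,0,0,0,1,1,0,0,0,0,0,1,0,0,0,0,0,0,0,1,0,0,0,2,0,0,0,3,2,0,0,1,1]
Step 5: insert ug at [0, 5, 16, 35, 44] -> counters=[2,0,0,0,1,2,1,1,0,1,0,1,0,0,0,0,2,1,0,0,0,0,0,1,0,0,0,0,0,0,0,1,0,0,0,3,0,0,0,3,2,0,0,1,2]
Final counters=[2,0,0,0,1,2,1,1,0,1,0,1,0,0,0,0,2,1,0,0,0,0,0,1,0,0,0,0,0,0,0,1,0,0,0,3,0,0,0,3,2,0,0,1,2] -> counters[43]=1

Answer: 1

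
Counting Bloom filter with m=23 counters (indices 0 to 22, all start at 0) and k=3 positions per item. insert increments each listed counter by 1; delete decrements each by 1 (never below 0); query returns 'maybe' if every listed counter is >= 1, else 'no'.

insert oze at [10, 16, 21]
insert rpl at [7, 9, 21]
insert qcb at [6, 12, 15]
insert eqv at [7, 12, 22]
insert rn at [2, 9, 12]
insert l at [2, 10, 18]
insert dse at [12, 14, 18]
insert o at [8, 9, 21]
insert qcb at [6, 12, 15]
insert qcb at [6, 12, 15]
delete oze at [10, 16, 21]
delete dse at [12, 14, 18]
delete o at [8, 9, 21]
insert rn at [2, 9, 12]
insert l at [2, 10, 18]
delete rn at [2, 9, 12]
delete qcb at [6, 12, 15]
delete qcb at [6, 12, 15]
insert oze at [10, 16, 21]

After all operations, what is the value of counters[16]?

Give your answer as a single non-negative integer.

Step 1: insert oze at [10, 16, 21] -> counters=[0,0,0,0,0,0,0,0,0,0,1,0,0,0,0,0,1,0,0,0,0,1,0]
Step 2: insert rpl at [7, 9, 21] -> counters=[0,0,0,0,0,0,0,1,0,1,1,0,0,0,0,0,1,0,0,0,0,2,0]
Step 3: insert qcb at [6, 12, 15] -> counters=[0,0,0,0,0,0,1,1,0,1,1,0,1,0,0,1,1,0,0,0,0,2,0]
Step 4: insert eqv at [7, 12, 22] -> counters=[0,0,0,0,0,0,1,2,0,1,1,0,2,0,0,1,1,0,0,0,0,2,1]
Step 5: insert rn at [2, 9, 12] -> counters=[0,0,1,0,0,0,1,2,0,2,1,0,3,0,0,1,1,0,0,0,0,2,1]
Step 6: insert l at [2, 10, 18] -> counters=[0,0,2,0,0,0,1,2,0,2,2,0,3,0,0,1,1,0,1,0,0,2,1]
Step 7: insert dse at [12, 14, 18] -> counters=[0,0,2,0,0,0,1,2,0,2,2,0,4,0,1,1,1,0,2,0,0,2,1]
Step 8: insert o at [8, 9, 21] -> counters=[0,0,2,0,0,0,1,2,1,3,2,0,4,0,1,1,1,0,2,0,0,3,1]
Step 9: insert qcb at [6, 12, 15] -> counters=[0,0,2,0,0,0,2,2,1,3,2,0,5,0,1,2,1,0,2,0,0,3,1]
Step 10: insert qcb at [6, 12, 15] -> counters=[0,0,2,0,0,0,3,2,1,3,2,0,6,0,1,3,1,0,2,0,0,3,1]
Step 11: delete oze at [10, 16, 21] -> counters=[0,0,2,0,0,0,3,2,1,3,1,0,6,0,1,3,0,0,2,0,0,2,1]
Step 12: delete dse at [12, 14, 18] -> counters=[0,0,2,0,0,0,3,2,1,3,1,0,5,0,0,3,0,0,1,0,0,2,1]
Step 13: delete o at [8, 9, 21] -> counters=[0,0,2,0,0,0,3,2,0,2,1,0,5,0,0,3,0,0,1,0,0,1,1]
Step 14: insert rn at [2, 9, 12] -> counters=[0,0,3,0,0,0,3,2,0,3,1,0,6,0,0,3,0,0,1,0,0,1,1]
Step 15: insert l at [2, 10, 18] -> counters=[0,0,4,0,0,0,3,2,0,3,2,0,6,0,0,3,0,0,2,0,0,1,1]
Step 16: delete rn at [2, 9, 12] -> counters=[0,0,3,0,0,0,3,2,0,2,2,0,5,0,0,3,0,0,2,0,0,1,1]
Step 17: delete qcb at [6, 12, 15] -> counters=[0,0,3,0,0,0,2,2,0,2,2,0,4,0,0,2,0,0,2,0,0,1,1]
Step 18: delete qcb at [6, 12, 15] -> counters=[0,0,3,0,0,0,1,2,0,2,2,0,3,0,0,1,0,0,2,0,0,1,1]
Step 19: insert oze at [10, 16, 21] -> counters=[0,0,3,0,0,0,1,2,0,2,3,0,3,0,0,1,1,0,2,0,0,2,1]
Final counters=[0,0,3,0,0,0,1,2,0,2,3,0,3,0,0,1,1,0,2,0,0,2,1] -> counters[16]=1

Answer: 1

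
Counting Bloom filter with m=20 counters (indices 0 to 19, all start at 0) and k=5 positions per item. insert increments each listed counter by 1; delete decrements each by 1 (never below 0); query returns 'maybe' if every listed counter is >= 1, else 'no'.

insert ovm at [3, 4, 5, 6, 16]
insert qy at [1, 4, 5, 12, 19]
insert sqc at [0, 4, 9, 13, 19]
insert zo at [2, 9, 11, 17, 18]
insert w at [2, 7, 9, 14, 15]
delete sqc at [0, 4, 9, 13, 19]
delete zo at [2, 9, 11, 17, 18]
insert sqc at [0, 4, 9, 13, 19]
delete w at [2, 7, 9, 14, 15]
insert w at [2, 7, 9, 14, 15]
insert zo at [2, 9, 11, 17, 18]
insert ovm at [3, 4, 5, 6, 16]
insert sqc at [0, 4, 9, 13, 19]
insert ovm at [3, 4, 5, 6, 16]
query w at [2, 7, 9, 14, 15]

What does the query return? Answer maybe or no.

Answer: maybe

Derivation:
Step 1: insert ovm at [3, 4, 5, 6, 16] -> counters=[0,0,0,1,1,1,1,0,0,0,0,0,0,0,0,0,1,0,0,0]
Step 2: insert qy at [1, 4, 5, 12, 19] -> counters=[0,1,0,1,2,2,1,0,0,0,0,0,1,0,0,0,1,0,0,1]
Step 3: insert sqc at [0, 4, 9, 13, 19] -> counters=[1,1,0,1,3,2,1,0,0,1,0,0,1,1,0,0,1,0,0,2]
Step 4: insert zo at [2, 9, 11, 17, 18] -> counters=[1,1,1,1,3,2,1,0,0,2,0,1,1,1,0,0,1,1,1,2]
Step 5: insert w at [2, 7, 9, 14, 15] -> counters=[1,1,2,1,3,2,1,1,0,3,0,1,1,1,1,1,1,1,1,2]
Step 6: delete sqc at [0, 4, 9, 13, 19] -> counters=[0,1,2,1,2,2,1,1,0,2,0,1,1,0,1,1,1,1,1,1]
Step 7: delete zo at [2, 9, 11, 17, 18] -> counters=[0,1,1,1,2,2,1,1,0,1,0,0,1,0,1,1,1,0,0,1]
Step 8: insert sqc at [0, 4, 9, 13, 19] -> counters=[1,1,1,1,3,2,1,1,0,2,0,0,1,1,1,1,1,0,0,2]
Step 9: delete w at [2, 7, 9, 14, 15] -> counters=[1,1,0,1,3,2,1,0,0,1,0,0,1,1,0,0,1,0,0,2]
Step 10: insert w at [2, 7, 9, 14, 15] -> counters=[1,1,1,1,3,2,1,1,0,2,0,0,1,1,1,1,1,0,0,2]
Step 11: insert zo at [2, 9, 11, 17, 18] -> counters=[1,1,2,1,3,2,1,1,0,3,0,1,1,1,1,1,1,1,1,2]
Step 12: insert ovm at [3, 4, 5, 6, 16] -> counters=[1,1,2,2,4,3,2,1,0,3,0,1,1,1,1,1,2,1,1,2]
Step 13: insert sqc at [0, 4, 9, 13, 19] -> counters=[2,1,2,2,5,3,2,1,0,4,0,1,1,2,1,1,2,1,1,3]
Step 14: insert ovm at [3, 4, 5, 6, 16] -> counters=[2,1,2,3,6,4,3,1,0,4,0,1,1,2,1,1,3,1,1,3]
Query w: check counters[2]=2 counters[7]=1 counters[9]=4 counters[14]=1 counters[15]=1 -> maybe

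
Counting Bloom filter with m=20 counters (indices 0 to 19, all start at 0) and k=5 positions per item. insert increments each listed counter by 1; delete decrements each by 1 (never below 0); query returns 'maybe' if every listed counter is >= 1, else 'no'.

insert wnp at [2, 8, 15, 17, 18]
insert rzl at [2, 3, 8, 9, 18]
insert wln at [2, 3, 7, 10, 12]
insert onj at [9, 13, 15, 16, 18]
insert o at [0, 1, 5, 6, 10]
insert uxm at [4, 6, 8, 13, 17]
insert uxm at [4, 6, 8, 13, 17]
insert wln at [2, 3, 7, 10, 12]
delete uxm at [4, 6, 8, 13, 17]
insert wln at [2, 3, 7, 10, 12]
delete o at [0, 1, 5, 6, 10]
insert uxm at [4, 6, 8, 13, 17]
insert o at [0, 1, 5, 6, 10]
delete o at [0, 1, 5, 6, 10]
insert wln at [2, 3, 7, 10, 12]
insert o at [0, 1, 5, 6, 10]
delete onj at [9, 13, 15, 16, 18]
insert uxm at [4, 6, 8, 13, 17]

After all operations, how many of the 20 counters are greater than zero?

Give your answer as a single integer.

Step 1: insert wnp at [2, 8, 15, 17, 18] -> counters=[0,0,1,0,0,0,0,0,1,0,0,0,0,0,0,1,0,1,1,0]
Step 2: insert rzl at [2, 3, 8, 9, 18] -> counters=[0,0,2,1,0,0,0,0,2,1,0,0,0,0,0,1,0,1,2,0]
Step 3: insert wln at [2, 3, 7, 10, 12] -> counters=[0,0,3,2,0,0,0,1,2,1,1,0,1,0,0,1,0,1,2,0]
Step 4: insert onj at [9, 13, 15, 16, 18] -> counters=[0,0,3,2,0,0,0,1,2,2,1,0,1,1,0,2,1,1,3,0]
Step 5: insert o at [0, 1, 5, 6, 10] -> counters=[1,1,3,2,0,1,1,1,2,2,2,0,1,1,0,2,1,1,3,0]
Step 6: insert uxm at [4, 6, 8, 13, 17] -> counters=[1,1,3,2,1,1,2,1,3,2,2,0,1,2,0,2,1,2,3,0]
Step 7: insert uxm at [4, 6, 8, 13, 17] -> counters=[1,1,3,2,2,1,3,1,4,2,2,0,1,3,0,2,1,3,3,0]
Step 8: insert wln at [2, 3, 7, 10, 12] -> counters=[1,1,4,3,2,1,3,2,4,2,3,0,2,3,0,2,1,3,3,0]
Step 9: delete uxm at [4, 6, 8, 13, 17] -> counters=[1,1,4,3,1,1,2,2,3,2,3,0,2,2,0,2,1,2,3,0]
Step 10: insert wln at [2, 3, 7, 10, 12] -> counters=[1,1,5,4,1,1,2,3,3,2,4,0,3,2,0,2,1,2,3,0]
Step 11: delete o at [0, 1, 5, 6, 10] -> counters=[0,0,5,4,1,0,1,3,3,2,3,0,3,2,0,2,1,2,3,0]
Step 12: insert uxm at [4, 6, 8, 13, 17] -> counters=[0,0,5,4,2,0,2,3,4,2,3,0,3,3,0,2,1,3,3,0]
Step 13: insert o at [0, 1, 5, 6, 10] -> counters=[1,1,5,4,2,1,3,3,4,2,4,0,3,3,0,2,1,3,3,0]
Step 14: delete o at [0, 1, 5, 6, 10] -> counters=[0,0,5,4,2,0,2,3,4,2,3,0,3,3,0,2,1,3,3,0]
Step 15: insert wln at [2, 3, 7, 10, 12] -> counters=[0,0,6,5,2,0,2,4,4,2,4,0,4,3,0,2,1,3,3,0]
Step 16: insert o at [0, 1, 5, 6, 10] -> counters=[1,1,6,5,2,1,3,4,4,2,5,0,4,3,0,2,1,3,3,0]
Step 17: delete onj at [9, 13, 15, 16, 18] -> counters=[1,1,6,5,2,1,3,4,4,1,5,0,4,2,0,1,0,3,2,0]
Step 18: insert uxm at [4, 6, 8, 13, 17] -> counters=[1,1,6,5,3,1,4,4,5,1,5,0,4,3,0,1,0,4,2,0]
Final counters=[1,1,6,5,3,1,4,4,5,1,5,0,4,3,0,1,0,4,2,0] -> 16 nonzero

Answer: 16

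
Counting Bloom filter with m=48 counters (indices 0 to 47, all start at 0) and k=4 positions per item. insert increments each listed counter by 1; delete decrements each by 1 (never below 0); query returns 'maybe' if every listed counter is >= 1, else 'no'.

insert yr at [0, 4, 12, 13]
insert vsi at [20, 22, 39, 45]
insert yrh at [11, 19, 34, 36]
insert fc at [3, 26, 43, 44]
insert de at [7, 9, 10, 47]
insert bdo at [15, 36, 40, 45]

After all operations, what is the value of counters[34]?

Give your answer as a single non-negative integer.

Step 1: insert yr at [0, 4, 12, 13] -> counters=[1,0,0,0,1,0,0,0,0,0,0,0,1,1,0,0,0,0,0,0,0,0,0,0,0,0,0,0,0,0,0,0,0,0,0,0,0,0,0,0,0,0,0,0,0,0,0,0]
Step 2: insert vsi at [20, 22, 39, 45] -> counters=[1,0,0,0,1,0,0,0,0,0,0,0,1,1,0,0,0,0,0,0,1,0,1,0,0,0,0,0,0,0,0,0,0,0,0,0,0,0,0,1,0,0,0,0,0,1,0,0]
Step 3: insert yrh at [11, 19, 34, 36] -> counters=[1,0,0,0,1,0,0,0,0,0,0,1,1,1,0,0,0,0,0,1,1,0,1,0,0,0,0,0,0,0,0,0,0,0,1,0,1,0,0,1,0,0,0,0,0,1,0,0]
Step 4: insert fc at [3, 26, 43, 44] -> counters=[1,0,0,1,1,0,0,0,0,0,0,1,1,1,0,0,0,0,0,1,1,0,1,0,0,0,1,0,0,0,0,0,0,0,1,0,1,0,0,1,0,0,0,1,1,1,0,0]
Step 5: insert de at [7, 9, 10, 47] -> counters=[1,0,0,1,1,0,0,1,0,1,1,1,1,1,0,0,0,0,0,1,1,0,1,0,0,0,1,0,0,0,0,0,0,0,1,0,1,0,0,1,0,0,0,1,1,1,0,1]
Step 6: insert bdo at [15, 36, 40, 45] -> counters=[1,0,0,1,1,0,0,1,0,1,1,1,1,1,0,1,0,0,0,1,1,0,1,0,0,0,1,0,0,0,0,0,0,0,1,0,2,0,0,1,1,0,0,1,1,2,0,1]
Final counters=[1,0,0,1,1,0,0,1,0,1,1,1,1,1,0,1,0,0,0,1,1,0,1,0,0,0,1,0,0,0,0,0,0,0,1,0,2,0,0,1,1,0,0,1,1,2,0,1] -> counters[34]=1

Answer: 1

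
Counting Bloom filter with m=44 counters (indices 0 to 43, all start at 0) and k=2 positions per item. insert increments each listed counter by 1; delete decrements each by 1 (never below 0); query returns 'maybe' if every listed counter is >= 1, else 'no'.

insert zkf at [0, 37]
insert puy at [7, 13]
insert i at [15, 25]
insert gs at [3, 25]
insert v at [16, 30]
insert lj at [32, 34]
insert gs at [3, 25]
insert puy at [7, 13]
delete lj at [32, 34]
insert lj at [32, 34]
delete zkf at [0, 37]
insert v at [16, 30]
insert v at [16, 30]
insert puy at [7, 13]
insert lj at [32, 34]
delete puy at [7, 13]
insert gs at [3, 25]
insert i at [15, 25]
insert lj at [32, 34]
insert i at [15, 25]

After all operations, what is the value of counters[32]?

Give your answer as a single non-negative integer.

Step 1: insert zkf at [0, 37] -> counters=[1,0,0,0,0,0,0,0,0,0,0,0,0,0,0,0,0,0,0,0,0,0,0,0,0,0,0,0,0,0,0,0,0,0,0,0,0,1,0,0,0,0,0,0]
Step 2: insert puy at [7, 13] -> counters=[1,0,0,0,0,0,0,1,0,0,0,0,0,1,0,0,0,0,0,0,0,0,0,0,0,0,0,0,0,0,0,0,0,0,0,0,0,1,0,0,0,0,0,0]
Step 3: insert i at [15, 25] -> counters=[1,0,0,0,0,0,0,1,0,0,0,0,0,1,0,1,0,0,0,0,0,0,0,0,0,1,0,0,0,0,0,0,0,0,0,0,0,1,0,0,0,0,0,0]
Step 4: insert gs at [3, 25] -> counters=[1,0,0,1,0,0,0,1,0,0,0,0,0,1,0,1,0,0,0,0,0,0,0,0,0,2,0,0,0,0,0,0,0,0,0,0,0,1,0,0,0,0,0,0]
Step 5: insert v at [16, 30] -> counters=[1,0,0,1,0,0,0,1,0,0,0,0,0,1,0,1,1,0,0,0,0,0,0,0,0,2,0,0,0,0,1,0,0,0,0,0,0,1,0,0,0,0,0,0]
Step 6: insert lj at [32, 34] -> counters=[1,0,0,1,0,0,0,1,0,0,0,0,0,1,0,1,1,0,0,0,0,0,0,0,0,2,0,0,0,0,1,0,1,0,1,0,0,1,0,0,0,0,0,0]
Step 7: insert gs at [3, 25] -> counters=[1,0,0,2,0,0,0,1,0,0,0,0,0,1,0,1,1,0,0,0,0,0,0,0,0,3,0,0,0,0,1,0,1,0,1,0,0,1,0,0,0,0,0,0]
Step 8: insert puy at [7, 13] -> counters=[1,0,0,2,0,0,0,2,0,0,0,0,0,2,0,1,1,0,0,0,0,0,0,0,0,3,0,0,0,0,1,0,1,0,1,0,0,1,0,0,0,0,0,0]
Step 9: delete lj at [32, 34] -> counters=[1,0,0,2,0,0,0,2,0,0,0,0,0,2,0,1,1,0,0,0,0,0,0,0,0,3,0,0,0,0,1,0,0,0,0,0,0,1,0,0,0,0,0,0]
Step 10: insert lj at [32, 34] -> counters=[1,0,0,2,0,0,0,2,0,0,0,0,0,2,0,1,1,0,0,0,0,0,0,0,0,3,0,0,0,0,1,0,1,0,1,0,0,1,0,0,0,0,0,0]
Step 11: delete zkf at [0, 37] -> counters=[0,0,0,2,0,0,0,2,0,0,0,0,0,2,0,1,1,0,0,0,0,0,0,0,0,3,0,0,0,0,1,0,1,0,1,0,0,0,0,0,0,0,0,0]
Step 12: insert v at [16, 30] -> counters=[0,0,0,2,0,0,0,2,0,0,0,0,0,2,0,1,2,0,0,0,0,0,0,0,0,3,0,0,0,0,2,0,1,0,1,0,0,0,0,0,0,0,0,0]
Step 13: insert v at [16, 30] -> counters=[0,0,0,2,0,0,0,2,0,0,0,0,0,2,0,1,3,0,0,0,0,0,0,0,0,3,0,0,0,0,3,0,1,0,1,0,0,0,0,0,0,0,0,0]
Step 14: insert puy at [7, 13] -> counters=[0,0,0,2,0,0,0,3,0,0,0,0,0,3,0,1,3,0,0,0,0,0,0,0,0,3,0,0,0,0,3,0,1,0,1,0,0,0,0,0,0,0,0,0]
Step 15: insert lj at [32, 34] -> counters=[0,0,0,2,0,0,0,3,0,0,0,0,0,3,0,1,3,0,0,0,0,0,0,0,0,3,0,0,0,0,3,0,2,0,2,0,0,0,0,0,0,0,0,0]
Step 16: delete puy at [7, 13] -> counters=[0,0,0,2,0,0,0,2,0,0,0,0,0,2,0,1,3,0,0,0,0,0,0,0,0,3,0,0,0,0,3,0,2,0,2,0,0,0,0,0,0,0,0,0]
Step 17: insert gs at [3, 25] -> counters=[0,0,0,3,0,0,0,2,0,0,0,0,0,2,0,1,3,0,0,0,0,0,0,0,0,4,0,0,0,0,3,0,2,0,2,0,0,0,0,0,0,0,0,0]
Step 18: insert i at [15, 25] -> counters=[0,0,0,3,0,0,0,2,0,0,0,0,0,2,0,2,3,0,0,0,0,0,0,0,0,5,0,0,0,0,3,0,2,0,2,0,0,0,0,0,0,0,0,0]
Step 19: insert lj at [32, 34] -> counters=[0,0,0,3,0,0,0,2,0,0,0,0,0,2,0,2,3,0,0,0,0,0,0,0,0,5,0,0,0,0,3,0,3,0,3,0,0,0,0,0,0,0,0,0]
Step 20: insert i at [15, 25] -> counters=[0,0,0,3,0,0,0,2,0,0,0,0,0,2,0,3,3,0,0,0,0,0,0,0,0,6,0,0,0,0,3,0,3,0,3,0,0,0,0,0,0,0,0,0]
Final counters=[0,0,0,3,0,0,0,2,0,0,0,0,0,2,0,3,3,0,0,0,0,0,0,0,0,6,0,0,0,0,3,0,3,0,3,0,0,0,0,0,0,0,0,0] -> counters[32]=3

Answer: 3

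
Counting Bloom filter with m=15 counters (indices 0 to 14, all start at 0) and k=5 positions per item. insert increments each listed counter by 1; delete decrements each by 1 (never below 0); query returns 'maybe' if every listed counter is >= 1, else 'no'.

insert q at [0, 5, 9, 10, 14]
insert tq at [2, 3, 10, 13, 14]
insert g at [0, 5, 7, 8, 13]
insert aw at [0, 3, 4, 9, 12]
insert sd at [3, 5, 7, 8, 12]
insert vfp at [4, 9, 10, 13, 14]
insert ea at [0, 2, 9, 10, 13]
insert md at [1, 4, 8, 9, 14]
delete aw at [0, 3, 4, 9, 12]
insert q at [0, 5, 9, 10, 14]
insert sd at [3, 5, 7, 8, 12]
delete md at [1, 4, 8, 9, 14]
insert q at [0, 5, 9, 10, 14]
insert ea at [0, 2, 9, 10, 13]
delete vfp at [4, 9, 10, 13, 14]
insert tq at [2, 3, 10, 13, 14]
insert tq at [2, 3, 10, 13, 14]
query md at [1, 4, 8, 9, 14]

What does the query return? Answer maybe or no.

Answer: no

Derivation:
Step 1: insert q at [0, 5, 9, 10, 14] -> counters=[1,0,0,0,0,1,0,0,0,1,1,0,0,0,1]
Step 2: insert tq at [2, 3, 10, 13, 14] -> counters=[1,0,1,1,0,1,0,0,0,1,2,0,0,1,2]
Step 3: insert g at [0, 5, 7, 8, 13] -> counters=[2,0,1,1,0,2,0,1,1,1,2,0,0,2,2]
Step 4: insert aw at [0, 3, 4, 9, 12] -> counters=[3,0,1,2,1,2,0,1,1,2,2,0,1,2,2]
Step 5: insert sd at [3, 5, 7, 8, 12] -> counters=[3,0,1,3,1,3,0,2,2,2,2,0,2,2,2]
Step 6: insert vfp at [4, 9, 10, 13, 14] -> counters=[3,0,1,3,2,3,0,2,2,3,3,0,2,3,3]
Step 7: insert ea at [0, 2, 9, 10, 13] -> counters=[4,0,2,3,2,3,0,2,2,4,4,0,2,4,3]
Step 8: insert md at [1, 4, 8, 9, 14] -> counters=[4,1,2,3,3,3,0,2,3,5,4,0,2,4,4]
Step 9: delete aw at [0, 3, 4, 9, 12] -> counters=[3,1,2,2,2,3,0,2,3,4,4,0,1,4,4]
Step 10: insert q at [0, 5, 9, 10, 14] -> counters=[4,1,2,2,2,4,0,2,3,5,5,0,1,4,5]
Step 11: insert sd at [3, 5, 7, 8, 12] -> counters=[4,1,2,3,2,5,0,3,4,5,5,0,2,4,5]
Step 12: delete md at [1, 4, 8, 9, 14] -> counters=[4,0,2,3,1,5,0,3,3,4,5,0,2,4,4]
Step 13: insert q at [0, 5, 9, 10, 14] -> counters=[5,0,2,3,1,6,0,3,3,5,6,0,2,4,5]
Step 14: insert ea at [0, 2, 9, 10, 13] -> counters=[6,0,3,3,1,6,0,3,3,6,7,0,2,5,5]
Step 15: delete vfp at [4, 9, 10, 13, 14] -> counters=[6,0,3,3,0,6,0,3,3,5,6,0,2,4,4]
Step 16: insert tq at [2, 3, 10, 13, 14] -> counters=[6,0,4,4,0,6,0,3,3,5,7,0,2,5,5]
Step 17: insert tq at [2, 3, 10, 13, 14] -> counters=[6,0,5,5,0,6,0,3,3,5,8,0,2,6,6]
Query md: check counters[1]=0 counters[4]=0 counters[8]=3 counters[9]=5 counters[14]=6 -> no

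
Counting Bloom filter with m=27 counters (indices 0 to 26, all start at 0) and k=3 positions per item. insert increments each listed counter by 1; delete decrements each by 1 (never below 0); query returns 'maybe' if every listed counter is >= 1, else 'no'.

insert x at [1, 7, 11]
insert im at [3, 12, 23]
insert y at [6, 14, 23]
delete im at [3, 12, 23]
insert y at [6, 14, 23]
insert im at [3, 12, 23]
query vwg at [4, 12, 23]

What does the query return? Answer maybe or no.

Answer: no

Derivation:
Step 1: insert x at [1, 7, 11] -> counters=[0,1,0,0,0,0,0,1,0,0,0,1,0,0,0,0,0,0,0,0,0,0,0,0,0,0,0]
Step 2: insert im at [3, 12, 23] -> counters=[0,1,0,1,0,0,0,1,0,0,0,1,1,0,0,0,0,0,0,0,0,0,0,1,0,0,0]
Step 3: insert y at [6, 14, 23] -> counters=[0,1,0,1,0,0,1,1,0,0,0,1,1,0,1,0,0,0,0,0,0,0,0,2,0,0,0]
Step 4: delete im at [3, 12, 23] -> counters=[0,1,0,0,0,0,1,1,0,0,0,1,0,0,1,0,0,0,0,0,0,0,0,1,0,0,0]
Step 5: insert y at [6, 14, 23] -> counters=[0,1,0,0,0,0,2,1,0,0,0,1,0,0,2,0,0,0,0,0,0,0,0,2,0,0,0]
Step 6: insert im at [3, 12, 23] -> counters=[0,1,0,1,0,0,2,1,0,0,0,1,1,0,2,0,0,0,0,0,0,0,0,3,0,0,0]
Query vwg: check counters[4]=0 counters[12]=1 counters[23]=3 -> no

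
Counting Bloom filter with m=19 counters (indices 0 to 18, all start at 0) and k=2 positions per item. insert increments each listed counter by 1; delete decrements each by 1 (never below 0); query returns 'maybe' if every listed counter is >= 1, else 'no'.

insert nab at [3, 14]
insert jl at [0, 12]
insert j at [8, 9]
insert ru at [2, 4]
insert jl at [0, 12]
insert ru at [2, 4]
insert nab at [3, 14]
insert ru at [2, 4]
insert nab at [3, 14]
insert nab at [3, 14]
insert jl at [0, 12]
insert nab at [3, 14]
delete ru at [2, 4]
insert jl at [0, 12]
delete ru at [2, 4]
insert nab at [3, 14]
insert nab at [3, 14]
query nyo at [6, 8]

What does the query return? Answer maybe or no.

Step 1: insert nab at [3, 14] -> counters=[0,0,0,1,0,0,0,0,0,0,0,0,0,0,1,0,0,0,0]
Step 2: insert jl at [0, 12] -> counters=[1,0,0,1,0,0,0,0,0,0,0,0,1,0,1,0,0,0,0]
Step 3: insert j at [8, 9] -> counters=[1,0,0,1,0,0,0,0,1,1,0,0,1,0,1,0,0,0,0]
Step 4: insert ru at [2, 4] -> counters=[1,0,1,1,1,0,0,0,1,1,0,0,1,0,1,0,0,0,0]
Step 5: insert jl at [0, 12] -> counters=[2,0,1,1,1,0,0,0,1,1,0,0,2,0,1,0,0,0,0]
Step 6: insert ru at [2, 4] -> counters=[2,0,2,1,2,0,0,0,1,1,0,0,2,0,1,0,0,0,0]
Step 7: insert nab at [3, 14] -> counters=[2,0,2,2,2,0,0,0,1,1,0,0,2,0,2,0,0,0,0]
Step 8: insert ru at [2, 4] -> counters=[2,0,3,2,3,0,0,0,1,1,0,0,2,0,2,0,0,0,0]
Step 9: insert nab at [3, 14] -> counters=[2,0,3,3,3,0,0,0,1,1,0,0,2,0,3,0,0,0,0]
Step 10: insert nab at [3, 14] -> counters=[2,0,3,4,3,0,0,0,1,1,0,0,2,0,4,0,0,0,0]
Step 11: insert jl at [0, 12] -> counters=[3,0,3,4,3,0,0,0,1,1,0,0,3,0,4,0,0,0,0]
Step 12: insert nab at [3, 14] -> counters=[3,0,3,5,3,0,0,0,1,1,0,0,3,0,5,0,0,0,0]
Step 13: delete ru at [2, 4] -> counters=[3,0,2,5,2,0,0,0,1,1,0,0,3,0,5,0,0,0,0]
Step 14: insert jl at [0, 12] -> counters=[4,0,2,5,2,0,0,0,1,1,0,0,4,0,5,0,0,0,0]
Step 15: delete ru at [2, 4] -> counters=[4,0,1,5,1,0,0,0,1,1,0,0,4,0,5,0,0,0,0]
Step 16: insert nab at [3, 14] -> counters=[4,0,1,6,1,0,0,0,1,1,0,0,4,0,6,0,0,0,0]
Step 17: insert nab at [3, 14] -> counters=[4,0,1,7,1,0,0,0,1,1,0,0,4,0,7,0,0,0,0]
Query nyo: check counters[6]=0 counters[8]=1 -> no

Answer: no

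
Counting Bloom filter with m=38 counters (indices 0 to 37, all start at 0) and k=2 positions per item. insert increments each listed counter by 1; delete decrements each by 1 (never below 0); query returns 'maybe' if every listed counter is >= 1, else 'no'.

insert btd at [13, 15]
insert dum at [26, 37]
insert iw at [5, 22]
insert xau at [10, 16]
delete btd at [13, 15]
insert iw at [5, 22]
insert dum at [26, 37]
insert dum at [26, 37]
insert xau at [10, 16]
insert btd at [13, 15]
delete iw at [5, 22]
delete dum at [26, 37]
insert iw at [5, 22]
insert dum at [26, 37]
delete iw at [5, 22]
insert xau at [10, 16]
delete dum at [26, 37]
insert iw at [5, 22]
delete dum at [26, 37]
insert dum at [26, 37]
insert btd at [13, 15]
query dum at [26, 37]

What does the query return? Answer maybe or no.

Answer: maybe

Derivation:
Step 1: insert btd at [13, 15] -> counters=[0,0,0,0,0,0,0,0,0,0,0,0,0,1,0,1,0,0,0,0,0,0,0,0,0,0,0,0,0,0,0,0,0,0,0,0,0,0]
Step 2: insert dum at [26, 37] -> counters=[0,0,0,0,0,0,0,0,0,0,0,0,0,1,0,1,0,0,0,0,0,0,0,0,0,0,1,0,0,0,0,0,0,0,0,0,0,1]
Step 3: insert iw at [5, 22] -> counters=[0,0,0,0,0,1,0,0,0,0,0,0,0,1,0,1,0,0,0,0,0,0,1,0,0,0,1,0,0,0,0,0,0,0,0,0,0,1]
Step 4: insert xau at [10, 16] -> counters=[0,0,0,0,0,1,0,0,0,0,1,0,0,1,0,1,1,0,0,0,0,0,1,0,0,0,1,0,0,0,0,0,0,0,0,0,0,1]
Step 5: delete btd at [13, 15] -> counters=[0,0,0,0,0,1,0,0,0,0,1,0,0,0,0,0,1,0,0,0,0,0,1,0,0,0,1,0,0,0,0,0,0,0,0,0,0,1]
Step 6: insert iw at [5, 22] -> counters=[0,0,0,0,0,2,0,0,0,0,1,0,0,0,0,0,1,0,0,0,0,0,2,0,0,0,1,0,0,0,0,0,0,0,0,0,0,1]
Step 7: insert dum at [26, 37] -> counters=[0,0,0,0,0,2,0,0,0,0,1,0,0,0,0,0,1,0,0,0,0,0,2,0,0,0,2,0,0,0,0,0,0,0,0,0,0,2]
Step 8: insert dum at [26, 37] -> counters=[0,0,0,0,0,2,0,0,0,0,1,0,0,0,0,0,1,0,0,0,0,0,2,0,0,0,3,0,0,0,0,0,0,0,0,0,0,3]
Step 9: insert xau at [10, 16] -> counters=[0,0,0,0,0,2,0,0,0,0,2,0,0,0,0,0,2,0,0,0,0,0,2,0,0,0,3,0,0,0,0,0,0,0,0,0,0,3]
Step 10: insert btd at [13, 15] -> counters=[0,0,0,0,0,2,0,0,0,0,2,0,0,1,0,1,2,0,0,0,0,0,2,0,0,0,3,0,0,0,0,0,0,0,0,0,0,3]
Step 11: delete iw at [5, 22] -> counters=[0,0,0,0,0,1,0,0,0,0,2,0,0,1,0,1,2,0,0,0,0,0,1,0,0,0,3,0,0,0,0,0,0,0,0,0,0,3]
Step 12: delete dum at [26, 37] -> counters=[0,0,0,0,0,1,0,0,0,0,2,0,0,1,0,1,2,0,0,0,0,0,1,0,0,0,2,0,0,0,0,0,0,0,0,0,0,2]
Step 13: insert iw at [5, 22] -> counters=[0,0,0,0,0,2,0,0,0,0,2,0,0,1,0,1,2,0,0,0,0,0,2,0,0,0,2,0,0,0,0,0,0,0,0,0,0,2]
Step 14: insert dum at [26, 37] -> counters=[0,0,0,0,0,2,0,0,0,0,2,0,0,1,0,1,2,0,0,0,0,0,2,0,0,0,3,0,0,0,0,0,0,0,0,0,0,3]
Step 15: delete iw at [5, 22] -> counters=[0,0,0,0,0,1,0,0,0,0,2,0,0,1,0,1,2,0,0,0,0,0,1,0,0,0,3,0,0,0,0,0,0,0,0,0,0,3]
Step 16: insert xau at [10, 16] -> counters=[0,0,0,0,0,1,0,0,0,0,3,0,0,1,0,1,3,0,0,0,0,0,1,0,0,0,3,0,0,0,0,0,0,0,0,0,0,3]
Step 17: delete dum at [26, 37] -> counters=[0,0,0,0,0,1,0,0,0,0,3,0,0,1,0,1,3,0,0,0,0,0,1,0,0,0,2,0,0,0,0,0,0,0,0,0,0,2]
Step 18: insert iw at [5, 22] -> counters=[0,0,0,0,0,2,0,0,0,0,3,0,0,1,0,1,3,0,0,0,0,0,2,0,0,0,2,0,0,0,0,0,0,0,0,0,0,2]
Step 19: delete dum at [26, 37] -> counters=[0,0,0,0,0,2,0,0,0,0,3,0,0,1,0,1,3,0,0,0,0,0,2,0,0,0,1,0,0,0,0,0,0,0,0,0,0,1]
Step 20: insert dum at [26, 37] -> counters=[0,0,0,0,0,2,0,0,0,0,3,0,0,1,0,1,3,0,0,0,0,0,2,0,0,0,2,0,0,0,0,0,0,0,0,0,0,2]
Step 21: insert btd at [13, 15] -> counters=[0,0,0,0,0,2,0,0,0,0,3,0,0,2,0,2,3,0,0,0,0,0,2,0,0,0,2,0,0,0,0,0,0,0,0,0,0,2]
Query dum: check counters[26]=2 counters[37]=2 -> maybe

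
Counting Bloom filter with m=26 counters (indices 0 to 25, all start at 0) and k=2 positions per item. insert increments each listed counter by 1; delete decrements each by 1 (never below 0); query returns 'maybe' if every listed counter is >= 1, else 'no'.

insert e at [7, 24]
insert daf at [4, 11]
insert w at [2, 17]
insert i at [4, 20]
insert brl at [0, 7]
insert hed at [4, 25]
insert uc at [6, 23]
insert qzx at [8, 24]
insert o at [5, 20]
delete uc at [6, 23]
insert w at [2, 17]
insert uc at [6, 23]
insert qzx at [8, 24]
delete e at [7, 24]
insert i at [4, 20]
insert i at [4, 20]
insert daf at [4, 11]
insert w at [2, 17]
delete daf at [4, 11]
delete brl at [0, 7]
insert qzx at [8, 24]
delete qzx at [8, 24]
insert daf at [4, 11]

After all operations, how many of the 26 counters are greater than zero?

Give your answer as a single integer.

Step 1: insert e at [7, 24] -> counters=[0,0,0,0,0,0,0,1,0,0,0,0,0,0,0,0,0,0,0,0,0,0,0,0,1,0]
Step 2: insert daf at [4, 11] -> counters=[0,0,0,0,1,0,0,1,0,0,0,1,0,0,0,0,0,0,0,0,0,0,0,0,1,0]
Step 3: insert w at [2, 17] -> counters=[0,0,1,0,1,0,0,1,0,0,0,1,0,0,0,0,0,1,0,0,0,0,0,0,1,0]
Step 4: insert i at [4, 20] -> counters=[0,0,1,0,2,0,0,1,0,0,0,1,0,0,0,0,0,1,0,0,1,0,0,0,1,0]
Step 5: insert brl at [0, 7] -> counters=[1,0,1,0,2,0,0,2,0,0,0,1,0,0,0,0,0,1,0,0,1,0,0,0,1,0]
Step 6: insert hed at [4, 25] -> counters=[1,0,1,0,3,0,0,2,0,0,0,1,0,0,0,0,0,1,0,0,1,0,0,0,1,1]
Step 7: insert uc at [6, 23] -> counters=[1,0,1,0,3,0,1,2,0,0,0,1,0,0,0,0,0,1,0,0,1,0,0,1,1,1]
Step 8: insert qzx at [8, 24] -> counters=[1,0,1,0,3,0,1,2,1,0,0,1,0,0,0,0,0,1,0,0,1,0,0,1,2,1]
Step 9: insert o at [5, 20] -> counters=[1,0,1,0,3,1,1,2,1,0,0,1,0,0,0,0,0,1,0,0,2,0,0,1,2,1]
Step 10: delete uc at [6, 23] -> counters=[1,0,1,0,3,1,0,2,1,0,0,1,0,0,0,0,0,1,0,0,2,0,0,0,2,1]
Step 11: insert w at [2, 17] -> counters=[1,0,2,0,3,1,0,2,1,0,0,1,0,0,0,0,0,2,0,0,2,0,0,0,2,1]
Step 12: insert uc at [6, 23] -> counters=[1,0,2,0,3,1,1,2,1,0,0,1,0,0,0,0,0,2,0,0,2,0,0,1,2,1]
Step 13: insert qzx at [8, 24] -> counters=[1,0,2,0,3,1,1,2,2,0,0,1,0,0,0,0,0,2,0,0,2,0,0,1,3,1]
Step 14: delete e at [7, 24] -> counters=[1,0,2,0,3,1,1,1,2,0,0,1,0,0,0,0,0,2,0,0,2,0,0,1,2,1]
Step 15: insert i at [4, 20] -> counters=[1,0,2,0,4,1,1,1,2,0,0,1,0,0,0,0,0,2,0,0,3,0,0,1,2,1]
Step 16: insert i at [4, 20] -> counters=[1,0,2,0,5,1,1,1,2,0,0,1,0,0,0,0,0,2,0,0,4,0,0,1,2,1]
Step 17: insert daf at [4, 11] -> counters=[1,0,2,0,6,1,1,1,2,0,0,2,0,0,0,0,0,2,0,0,4,0,0,1,2,1]
Step 18: insert w at [2, 17] -> counters=[1,0,3,0,6,1,1,1,2,0,0,2,0,0,0,0,0,3,0,0,4,0,0,1,2,1]
Step 19: delete daf at [4, 11] -> counters=[1,0,3,0,5,1,1,1,2,0,0,1,0,0,0,0,0,3,0,0,4,0,0,1,2,1]
Step 20: delete brl at [0, 7] -> counters=[0,0,3,0,5,1,1,0,2,0,0,1,0,0,0,0,0,3,0,0,4,0,0,1,2,1]
Step 21: insert qzx at [8, 24] -> counters=[0,0,3,0,5,1,1,0,3,0,0,1,0,0,0,0,0,3,0,0,4,0,0,1,3,1]
Step 22: delete qzx at [8, 24] -> counters=[0,0,3,0,5,1,1,0,2,0,0,1,0,0,0,0,0,3,0,0,4,0,0,1,2,1]
Step 23: insert daf at [4, 11] -> counters=[0,0,3,0,6,1,1,0,2,0,0,2,0,0,0,0,0,3,0,0,4,0,0,1,2,1]
Final counters=[0,0,3,0,6,1,1,0,2,0,0,2,0,0,0,0,0,3,0,0,4,0,0,1,2,1] -> 11 nonzero

Answer: 11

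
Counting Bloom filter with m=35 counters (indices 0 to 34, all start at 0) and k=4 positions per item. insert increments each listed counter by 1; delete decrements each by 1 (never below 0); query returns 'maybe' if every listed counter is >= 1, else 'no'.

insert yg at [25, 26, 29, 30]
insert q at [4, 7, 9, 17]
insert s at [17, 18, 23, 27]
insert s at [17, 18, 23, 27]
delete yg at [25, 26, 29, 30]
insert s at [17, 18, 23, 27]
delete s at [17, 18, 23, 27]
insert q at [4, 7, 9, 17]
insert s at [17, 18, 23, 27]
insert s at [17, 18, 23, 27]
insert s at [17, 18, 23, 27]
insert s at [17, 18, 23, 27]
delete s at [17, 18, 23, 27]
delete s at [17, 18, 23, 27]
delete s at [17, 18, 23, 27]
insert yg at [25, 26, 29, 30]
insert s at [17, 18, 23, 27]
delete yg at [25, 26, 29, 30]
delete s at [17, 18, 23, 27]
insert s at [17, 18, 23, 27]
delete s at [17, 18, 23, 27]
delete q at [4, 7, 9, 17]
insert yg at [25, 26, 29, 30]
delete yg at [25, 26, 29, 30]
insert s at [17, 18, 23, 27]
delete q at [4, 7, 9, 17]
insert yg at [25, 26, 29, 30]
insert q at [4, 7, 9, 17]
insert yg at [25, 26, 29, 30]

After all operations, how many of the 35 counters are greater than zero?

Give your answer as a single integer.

Answer: 11

Derivation:
Step 1: insert yg at [25, 26, 29, 30] -> counters=[0,0,0,0,0,0,0,0,0,0,0,0,0,0,0,0,0,0,0,0,0,0,0,0,0,1,1,0,0,1,1,0,0,0,0]
Step 2: insert q at [4, 7, 9, 17] -> counters=[0,0,0,0,1,0,0,1,0,1,0,0,0,0,0,0,0,1,0,0,0,0,0,0,0,1,1,0,0,1,1,0,0,0,0]
Step 3: insert s at [17, 18, 23, 27] -> counters=[0,0,0,0,1,0,0,1,0,1,0,0,0,0,0,0,0,2,1,0,0,0,0,1,0,1,1,1,0,1,1,0,0,0,0]
Step 4: insert s at [17, 18, 23, 27] -> counters=[0,0,0,0,1,0,0,1,0,1,0,0,0,0,0,0,0,3,2,0,0,0,0,2,0,1,1,2,0,1,1,0,0,0,0]
Step 5: delete yg at [25, 26, 29, 30] -> counters=[0,0,0,0,1,0,0,1,0,1,0,0,0,0,0,0,0,3,2,0,0,0,0,2,0,0,0,2,0,0,0,0,0,0,0]
Step 6: insert s at [17, 18, 23, 27] -> counters=[0,0,0,0,1,0,0,1,0,1,0,0,0,0,0,0,0,4,3,0,0,0,0,3,0,0,0,3,0,0,0,0,0,0,0]
Step 7: delete s at [17, 18, 23, 27] -> counters=[0,0,0,0,1,0,0,1,0,1,0,0,0,0,0,0,0,3,2,0,0,0,0,2,0,0,0,2,0,0,0,0,0,0,0]
Step 8: insert q at [4, 7, 9, 17] -> counters=[0,0,0,0,2,0,0,2,0,2,0,0,0,0,0,0,0,4,2,0,0,0,0,2,0,0,0,2,0,0,0,0,0,0,0]
Step 9: insert s at [17, 18, 23, 27] -> counters=[0,0,0,0,2,0,0,2,0,2,0,0,0,0,0,0,0,5,3,0,0,0,0,3,0,0,0,3,0,0,0,0,0,0,0]
Step 10: insert s at [17, 18, 23, 27] -> counters=[0,0,0,0,2,0,0,2,0,2,0,0,0,0,0,0,0,6,4,0,0,0,0,4,0,0,0,4,0,0,0,0,0,0,0]
Step 11: insert s at [17, 18, 23, 27] -> counters=[0,0,0,0,2,0,0,2,0,2,0,0,0,0,0,0,0,7,5,0,0,0,0,5,0,0,0,5,0,0,0,0,0,0,0]
Step 12: insert s at [17, 18, 23, 27] -> counters=[0,0,0,0,2,0,0,2,0,2,0,0,0,0,0,0,0,8,6,0,0,0,0,6,0,0,0,6,0,0,0,0,0,0,0]
Step 13: delete s at [17, 18, 23, 27] -> counters=[0,0,0,0,2,0,0,2,0,2,0,0,0,0,0,0,0,7,5,0,0,0,0,5,0,0,0,5,0,0,0,0,0,0,0]
Step 14: delete s at [17, 18, 23, 27] -> counters=[0,0,0,0,2,0,0,2,0,2,0,0,0,0,0,0,0,6,4,0,0,0,0,4,0,0,0,4,0,0,0,0,0,0,0]
Step 15: delete s at [17, 18, 23, 27] -> counters=[0,0,0,0,2,0,0,2,0,2,0,0,0,0,0,0,0,5,3,0,0,0,0,3,0,0,0,3,0,0,0,0,0,0,0]
Step 16: insert yg at [25, 26, 29, 30] -> counters=[0,0,0,0,2,0,0,2,0,2,0,0,0,0,0,0,0,5,3,0,0,0,0,3,0,1,1,3,0,1,1,0,0,0,0]
Step 17: insert s at [17, 18, 23, 27] -> counters=[0,0,0,0,2,0,0,2,0,2,0,0,0,0,0,0,0,6,4,0,0,0,0,4,0,1,1,4,0,1,1,0,0,0,0]
Step 18: delete yg at [25, 26, 29, 30] -> counters=[0,0,0,0,2,0,0,2,0,2,0,0,0,0,0,0,0,6,4,0,0,0,0,4,0,0,0,4,0,0,0,0,0,0,0]
Step 19: delete s at [17, 18, 23, 27] -> counters=[0,0,0,0,2,0,0,2,0,2,0,0,0,0,0,0,0,5,3,0,0,0,0,3,0,0,0,3,0,0,0,0,0,0,0]
Step 20: insert s at [17, 18, 23, 27] -> counters=[0,0,0,0,2,0,0,2,0,2,0,0,0,0,0,0,0,6,4,0,0,0,0,4,0,0,0,4,0,0,0,0,0,0,0]
Step 21: delete s at [17, 18, 23, 27] -> counters=[0,0,0,0,2,0,0,2,0,2,0,0,0,0,0,0,0,5,3,0,0,0,0,3,0,0,0,3,0,0,0,0,0,0,0]
Step 22: delete q at [4, 7, 9, 17] -> counters=[0,0,0,0,1,0,0,1,0,1,0,0,0,0,0,0,0,4,3,0,0,0,0,3,0,0,0,3,0,0,0,0,0,0,0]
Step 23: insert yg at [25, 26, 29, 30] -> counters=[0,0,0,0,1,0,0,1,0,1,0,0,0,0,0,0,0,4,3,0,0,0,0,3,0,1,1,3,0,1,1,0,0,0,0]
Step 24: delete yg at [25, 26, 29, 30] -> counters=[0,0,0,0,1,0,0,1,0,1,0,0,0,0,0,0,0,4,3,0,0,0,0,3,0,0,0,3,0,0,0,0,0,0,0]
Step 25: insert s at [17, 18, 23, 27] -> counters=[0,0,0,0,1,0,0,1,0,1,0,0,0,0,0,0,0,5,4,0,0,0,0,4,0,0,0,4,0,0,0,0,0,0,0]
Step 26: delete q at [4, 7, 9, 17] -> counters=[0,0,0,0,0,0,0,0,0,0,0,0,0,0,0,0,0,4,4,0,0,0,0,4,0,0,0,4,0,0,0,0,0,0,0]
Step 27: insert yg at [25, 26, 29, 30] -> counters=[0,0,0,0,0,0,0,0,0,0,0,0,0,0,0,0,0,4,4,0,0,0,0,4,0,1,1,4,0,1,1,0,0,0,0]
Step 28: insert q at [4, 7, 9, 17] -> counters=[0,0,0,0,1,0,0,1,0,1,0,0,0,0,0,0,0,5,4,0,0,0,0,4,0,1,1,4,0,1,1,0,0,0,0]
Step 29: insert yg at [25, 26, 29, 30] -> counters=[0,0,0,0,1,0,0,1,0,1,0,0,0,0,0,0,0,5,4,0,0,0,0,4,0,2,2,4,0,2,2,0,0,0,0]
Final counters=[0,0,0,0,1,0,0,1,0,1,0,0,0,0,0,0,0,5,4,0,0,0,0,4,0,2,2,4,0,2,2,0,0,0,0] -> 11 nonzero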